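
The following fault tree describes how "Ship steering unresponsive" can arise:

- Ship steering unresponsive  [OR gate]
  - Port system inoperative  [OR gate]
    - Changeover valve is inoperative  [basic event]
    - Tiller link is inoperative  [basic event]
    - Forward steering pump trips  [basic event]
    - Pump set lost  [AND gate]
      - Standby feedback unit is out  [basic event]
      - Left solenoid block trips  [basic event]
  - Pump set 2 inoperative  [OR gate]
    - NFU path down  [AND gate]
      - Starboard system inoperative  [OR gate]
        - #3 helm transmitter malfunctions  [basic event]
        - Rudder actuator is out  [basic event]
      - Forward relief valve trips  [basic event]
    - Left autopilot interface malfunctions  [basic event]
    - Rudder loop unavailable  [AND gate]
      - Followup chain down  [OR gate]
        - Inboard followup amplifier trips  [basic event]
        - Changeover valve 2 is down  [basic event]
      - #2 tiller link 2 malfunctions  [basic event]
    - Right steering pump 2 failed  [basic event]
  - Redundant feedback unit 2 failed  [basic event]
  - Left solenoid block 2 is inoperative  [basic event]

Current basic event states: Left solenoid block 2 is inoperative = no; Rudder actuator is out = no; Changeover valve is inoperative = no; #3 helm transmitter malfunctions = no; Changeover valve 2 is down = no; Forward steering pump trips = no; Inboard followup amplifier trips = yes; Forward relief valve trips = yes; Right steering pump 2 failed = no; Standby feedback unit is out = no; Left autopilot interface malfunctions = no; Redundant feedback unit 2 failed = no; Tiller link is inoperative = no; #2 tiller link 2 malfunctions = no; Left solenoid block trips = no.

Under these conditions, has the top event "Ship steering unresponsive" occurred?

Pump set lost [AND]: Standby feedback unit is out=not, Left solenoid block trips=not → not all inputs occur → does not occur.
Port system inoperative [OR]: Changeover valve is inoperative=not, Tiller link is inoperative=not, Forward steering pump trips=not, Pump set lost=not → no input occurs → does not occur.
Starboard system inoperative [OR]: #3 helm transmitter malfunctions=not, Rudder actuator is out=not → no input occurs → does not occur.
NFU path down [AND]: Starboard system inoperative=not, Forward relief valve trips=occurs → not all inputs occur → does not occur.
Followup chain down [OR]: Inboard followup amplifier trips=occurs, Changeover valve 2 is down=not → at least one input occurs → occurs.
Rudder loop unavailable [AND]: Followup chain down=occurs, #2 tiller link 2 malfunctions=not → not all inputs occur → does not occur.
Pump set 2 inoperative [OR]: NFU path down=not, Left autopilot interface malfunctions=not, Rudder loop unavailable=not, Right steering pump 2 failed=not → no input occurs → does not occur.
Ship steering unresponsive [OR]: Port system inoperative=not, Pump set 2 inoperative=not, Redundant feedback unit 2 failed=not, Left solenoid block 2 is inoperative=not → no input occurs → does not occur.

No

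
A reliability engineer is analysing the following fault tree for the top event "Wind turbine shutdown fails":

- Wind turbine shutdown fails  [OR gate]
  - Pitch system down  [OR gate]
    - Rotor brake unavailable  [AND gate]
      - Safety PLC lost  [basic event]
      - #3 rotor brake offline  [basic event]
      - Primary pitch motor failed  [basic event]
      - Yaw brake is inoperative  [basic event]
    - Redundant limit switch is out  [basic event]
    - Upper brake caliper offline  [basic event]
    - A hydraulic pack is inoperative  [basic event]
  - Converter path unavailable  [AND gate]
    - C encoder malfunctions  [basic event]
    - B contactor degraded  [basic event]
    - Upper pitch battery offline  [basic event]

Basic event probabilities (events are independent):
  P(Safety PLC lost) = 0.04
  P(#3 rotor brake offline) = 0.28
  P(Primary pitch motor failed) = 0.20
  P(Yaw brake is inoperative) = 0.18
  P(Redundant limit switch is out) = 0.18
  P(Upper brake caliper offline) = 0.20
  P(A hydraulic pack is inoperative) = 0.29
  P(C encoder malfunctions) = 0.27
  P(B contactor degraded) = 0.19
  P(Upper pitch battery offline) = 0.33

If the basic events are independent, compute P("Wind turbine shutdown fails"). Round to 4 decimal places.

0.5423

P(Rotor brake unavailable) [AND] = 0.04 × 0.28 × 0.20 × 0.18 = 0.000403
P(Pitch system down) [OR] = 1 − (1−0.000403) × (1−0.18) × (1−0.20) × (1−0.29) = 0.534428
P(Converter path unavailable) [AND] = 0.27 × 0.19 × 0.33 = 0.016929
P(Wind turbine shutdown fails) [OR] = 1 − (1−0.534428) × (1−0.016929) = 0.542310
Rounded to 4 decimal places: P(Wind turbine shutdown fails) ≈ 0.5423.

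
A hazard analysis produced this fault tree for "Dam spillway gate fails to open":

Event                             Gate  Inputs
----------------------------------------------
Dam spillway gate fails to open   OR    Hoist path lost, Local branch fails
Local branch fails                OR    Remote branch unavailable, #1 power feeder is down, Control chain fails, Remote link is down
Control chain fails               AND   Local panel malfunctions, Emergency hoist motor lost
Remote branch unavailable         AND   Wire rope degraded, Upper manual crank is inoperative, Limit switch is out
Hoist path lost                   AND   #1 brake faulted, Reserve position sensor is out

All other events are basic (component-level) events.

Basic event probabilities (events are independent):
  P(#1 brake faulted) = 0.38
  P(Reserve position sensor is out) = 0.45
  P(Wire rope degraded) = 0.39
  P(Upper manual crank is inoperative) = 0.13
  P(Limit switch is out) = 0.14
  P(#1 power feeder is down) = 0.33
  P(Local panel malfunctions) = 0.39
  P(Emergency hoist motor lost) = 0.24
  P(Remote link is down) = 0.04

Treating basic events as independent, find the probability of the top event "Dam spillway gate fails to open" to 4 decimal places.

0.5201

P(Hoist path lost) [AND] = 0.38 × 0.45 = 0.171000
P(Remote branch unavailable) [AND] = 0.39 × 0.13 × 0.14 = 0.007098
P(Control chain fails) [AND] = 0.39 × 0.24 = 0.093600
P(Local branch fails) [OR] = 1 − (1−0.007098) × (1−0.33) × (1−0.093600) × (1−0.04) = 0.421142
P(Dam spillway gate fails to open) [OR] = 1 − (1−0.171000) × (1−0.421142) = 0.520127
Rounded to 4 decimal places: P(Dam spillway gate fails to open) ≈ 0.5201.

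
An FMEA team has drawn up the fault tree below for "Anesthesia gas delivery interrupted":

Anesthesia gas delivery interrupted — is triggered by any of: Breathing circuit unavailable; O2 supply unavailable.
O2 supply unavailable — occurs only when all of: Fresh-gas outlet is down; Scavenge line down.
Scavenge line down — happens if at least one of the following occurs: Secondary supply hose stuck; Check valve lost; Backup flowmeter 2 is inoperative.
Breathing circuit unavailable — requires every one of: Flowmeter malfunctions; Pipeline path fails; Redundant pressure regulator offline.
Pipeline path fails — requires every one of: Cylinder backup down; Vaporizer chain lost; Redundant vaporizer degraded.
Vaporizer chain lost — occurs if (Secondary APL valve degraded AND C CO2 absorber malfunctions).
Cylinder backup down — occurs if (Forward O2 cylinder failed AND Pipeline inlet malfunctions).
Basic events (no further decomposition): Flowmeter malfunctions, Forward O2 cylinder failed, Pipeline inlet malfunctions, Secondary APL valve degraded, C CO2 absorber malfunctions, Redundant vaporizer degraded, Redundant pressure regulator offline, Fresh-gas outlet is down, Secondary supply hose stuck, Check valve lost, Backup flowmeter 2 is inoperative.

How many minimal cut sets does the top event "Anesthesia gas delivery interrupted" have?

Cylinder backup down [AND]: one cut set from each child combined → 1 × 1 = 1 cut set(s).
Vaporizer chain lost [AND]: one cut set from each child combined → 1 × 1 = 1 cut set(s).
Pipeline path fails [AND]: one cut set from each child combined → 1 × 1 × 1 = 1 cut set(s).
Breathing circuit unavailable [AND]: one cut set from each child combined → 1 × 1 × 1 = 1 cut set(s).
Scavenge line down [OR]: union of children's cut sets → 3 cut set(s).
O2 supply unavailable [AND]: one cut set from each child combined → 1 × 3 = 3 cut set(s).
Anesthesia gas delivery interrupted [OR]: union of children's cut sets → 4 cut set(s).
Minimal cut sets: {C CO2 absorber malfunctions, Flowmeter malfunctions, Forward O2 cylinder failed, Pipeline inlet malfunctions, Redundant pressure regulator offline, Redundant vaporizer degraded, Secondary APL valve degraded}; {Fresh-gas outlet is down, Secondary supply hose stuck}; {Check valve lost, Fresh-gas outlet is down}; {Backup flowmeter 2 is inoperative, Fresh-gas outlet is down}.

4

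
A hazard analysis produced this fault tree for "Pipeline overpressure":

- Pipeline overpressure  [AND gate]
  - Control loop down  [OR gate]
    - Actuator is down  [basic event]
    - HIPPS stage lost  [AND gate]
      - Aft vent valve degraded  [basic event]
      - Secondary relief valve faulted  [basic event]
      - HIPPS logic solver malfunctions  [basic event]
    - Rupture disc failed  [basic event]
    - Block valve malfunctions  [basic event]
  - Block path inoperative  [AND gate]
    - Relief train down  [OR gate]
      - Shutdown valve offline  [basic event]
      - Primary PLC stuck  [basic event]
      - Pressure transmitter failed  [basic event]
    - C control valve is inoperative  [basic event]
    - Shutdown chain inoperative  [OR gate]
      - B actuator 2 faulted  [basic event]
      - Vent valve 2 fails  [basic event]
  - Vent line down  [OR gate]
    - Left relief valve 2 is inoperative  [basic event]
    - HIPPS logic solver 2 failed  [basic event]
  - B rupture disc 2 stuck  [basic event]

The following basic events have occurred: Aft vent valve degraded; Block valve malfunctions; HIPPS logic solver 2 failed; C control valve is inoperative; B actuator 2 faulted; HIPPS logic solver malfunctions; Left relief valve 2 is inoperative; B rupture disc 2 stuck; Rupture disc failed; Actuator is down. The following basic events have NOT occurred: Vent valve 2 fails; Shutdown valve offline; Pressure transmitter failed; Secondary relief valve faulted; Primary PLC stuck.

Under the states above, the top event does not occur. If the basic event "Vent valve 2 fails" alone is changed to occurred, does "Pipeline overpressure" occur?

Counterfactual: set "Vent valve 2 fails" to occurred.
HIPPS stage lost [AND]: Aft vent valve degraded=occurs, Secondary relief valve faulted=not, HIPPS logic solver malfunctions=occurs → not all inputs occur → does not occur.
Control loop down [OR]: Actuator is down=occurs, HIPPS stage lost=not, Rupture disc failed=occurs, Block valve malfunctions=occurs → at least one input occurs → occurs.
Relief train down [OR]: Shutdown valve offline=not, Primary PLC stuck=not, Pressure transmitter failed=not → no input occurs → does not occur.
Shutdown chain inoperative [OR]: B actuator 2 faulted=occurs, Vent valve 2 fails=occurs → at least one input occurs → occurs.
Block path inoperative [AND]: Relief train down=not, C control valve is inoperative=occurs, Shutdown chain inoperative=occurs → not all inputs occur → does not occur.
Vent line down [OR]: Left relief valve 2 is inoperative=occurs, HIPPS logic solver 2 failed=occurs → at least one input occurs → occurs.
Pipeline overpressure [AND]: Control loop down=occurs, Block path inoperative=not, Vent line down=occurs, B rupture disc 2 stuck=occurs → not all inputs occur → does not occur.

No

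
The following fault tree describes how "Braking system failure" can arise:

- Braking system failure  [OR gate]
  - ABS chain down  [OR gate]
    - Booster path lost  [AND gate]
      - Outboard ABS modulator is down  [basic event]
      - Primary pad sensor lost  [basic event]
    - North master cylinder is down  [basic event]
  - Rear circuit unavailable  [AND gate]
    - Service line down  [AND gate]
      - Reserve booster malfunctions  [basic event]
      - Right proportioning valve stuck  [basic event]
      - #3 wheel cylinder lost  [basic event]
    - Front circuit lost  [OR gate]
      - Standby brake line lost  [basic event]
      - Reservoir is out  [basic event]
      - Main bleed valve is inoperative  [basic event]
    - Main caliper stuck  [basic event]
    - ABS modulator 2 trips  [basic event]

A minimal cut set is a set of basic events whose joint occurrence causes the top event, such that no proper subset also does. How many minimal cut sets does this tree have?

5

Booster path lost [AND]: one cut set from each child combined → 1 × 1 = 1 cut set(s).
ABS chain down [OR]: union of children's cut sets → 2 cut set(s).
Service line down [AND]: one cut set from each child combined → 1 × 1 × 1 = 1 cut set(s).
Front circuit lost [OR]: union of children's cut sets → 3 cut set(s).
Rear circuit unavailable [AND]: one cut set from each child combined → 1 × 3 × 1 × 1 = 3 cut set(s).
Braking system failure [OR]: union of children's cut sets → 5 cut set(s).
Minimal cut sets: {Outboard ABS modulator is down, Primary pad sensor lost}; {North master cylinder is down}; {#3 wheel cylinder lost, ABS modulator 2 trips, Main caliper stuck, Reserve booster malfunctions, Right proportioning valve stuck, Standby brake line lost}; {#3 wheel cylinder lost, ABS modulator 2 trips, Main caliper stuck, Reserve booster malfunctions, Reservoir is out, Right proportioning valve stuck}; {#3 wheel cylinder lost, ABS modulator 2 trips, Main bleed valve is inoperative, Main caliper stuck, Reserve booster malfunctions, Right proportioning valve stuck}.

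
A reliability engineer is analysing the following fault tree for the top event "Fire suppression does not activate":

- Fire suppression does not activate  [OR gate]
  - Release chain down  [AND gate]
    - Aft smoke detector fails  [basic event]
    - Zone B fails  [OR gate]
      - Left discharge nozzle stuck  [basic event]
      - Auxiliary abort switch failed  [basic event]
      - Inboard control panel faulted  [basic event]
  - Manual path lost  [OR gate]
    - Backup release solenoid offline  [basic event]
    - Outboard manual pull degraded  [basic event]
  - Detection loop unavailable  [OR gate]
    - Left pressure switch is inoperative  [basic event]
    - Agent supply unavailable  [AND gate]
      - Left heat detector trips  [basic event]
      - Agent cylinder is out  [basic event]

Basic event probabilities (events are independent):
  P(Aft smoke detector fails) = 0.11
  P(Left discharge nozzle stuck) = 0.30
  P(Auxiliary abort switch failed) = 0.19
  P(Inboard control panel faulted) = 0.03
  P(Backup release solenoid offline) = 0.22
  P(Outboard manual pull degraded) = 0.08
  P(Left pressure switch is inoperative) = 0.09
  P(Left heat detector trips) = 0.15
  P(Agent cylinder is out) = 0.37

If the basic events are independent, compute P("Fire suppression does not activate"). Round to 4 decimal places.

P(Zone B fails) [OR] = 1 − (1−0.30) × (1−0.19) × (1−0.03) = 0.450010
P(Release chain down) [AND] = 0.11 × 0.450010 = 0.049501
P(Manual path lost) [OR] = 1 − (1−0.22) × (1−0.08) = 0.282400
P(Agent supply unavailable) [AND] = 0.15 × 0.37 = 0.055500
P(Detection loop unavailable) [OR] = 1 − (1−0.09) × (1−0.055500) = 0.140505
P(Fire suppression does not activate) [OR] = 1 − (1−0.049501) × (1−0.282400) × (1−0.140505) = 0.413757
Rounded to 4 decimal places: P(Fire suppression does not activate) ≈ 0.4138.

0.4138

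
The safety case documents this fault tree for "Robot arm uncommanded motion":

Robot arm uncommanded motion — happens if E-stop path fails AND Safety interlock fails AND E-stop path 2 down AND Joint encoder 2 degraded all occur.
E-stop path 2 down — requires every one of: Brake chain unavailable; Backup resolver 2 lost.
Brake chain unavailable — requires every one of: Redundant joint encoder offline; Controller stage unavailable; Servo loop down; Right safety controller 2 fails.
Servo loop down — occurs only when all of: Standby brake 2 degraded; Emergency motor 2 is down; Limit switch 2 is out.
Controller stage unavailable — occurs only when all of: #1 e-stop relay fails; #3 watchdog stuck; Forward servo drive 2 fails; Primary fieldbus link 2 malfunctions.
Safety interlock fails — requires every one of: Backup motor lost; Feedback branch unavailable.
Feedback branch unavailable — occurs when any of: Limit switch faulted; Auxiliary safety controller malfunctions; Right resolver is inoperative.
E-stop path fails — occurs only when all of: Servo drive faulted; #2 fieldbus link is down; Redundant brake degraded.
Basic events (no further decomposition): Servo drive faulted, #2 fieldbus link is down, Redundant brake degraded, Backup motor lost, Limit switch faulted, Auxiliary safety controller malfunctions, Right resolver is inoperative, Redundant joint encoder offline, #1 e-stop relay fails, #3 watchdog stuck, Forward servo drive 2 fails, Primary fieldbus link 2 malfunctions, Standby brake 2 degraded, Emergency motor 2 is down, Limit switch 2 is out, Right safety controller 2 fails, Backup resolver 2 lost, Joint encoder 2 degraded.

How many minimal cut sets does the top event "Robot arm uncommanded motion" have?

E-stop path fails [AND]: one cut set from each child combined → 1 × 1 × 1 = 1 cut set(s).
Feedback branch unavailable [OR]: union of children's cut sets → 3 cut set(s).
Safety interlock fails [AND]: one cut set from each child combined → 1 × 3 = 3 cut set(s).
Controller stage unavailable [AND]: one cut set from each child combined → 1 × 1 × 1 × 1 = 1 cut set(s).
Servo loop down [AND]: one cut set from each child combined → 1 × 1 × 1 = 1 cut set(s).
Brake chain unavailable [AND]: one cut set from each child combined → 1 × 1 × 1 × 1 = 1 cut set(s).
E-stop path 2 down [AND]: one cut set from each child combined → 1 × 1 = 1 cut set(s).
Robot arm uncommanded motion [AND]: one cut set from each child combined → 1 × 3 × 1 × 1 = 3 cut set(s).
Minimal cut sets: {#1 e-stop relay fails, #2 fieldbus link is down, #3 watchdog stuck, Backup motor lost, Backup resolver 2 lost, Emergency motor 2 is down, Forward servo drive 2 fails, Joint encoder 2 degraded, Limit switch 2 is out, Limit switch faulted, Primary fieldbus link 2 malfunctions, Redundant brake degraded, Redundant joint encoder offline, Right safety controller 2 fails, Servo drive faulted, Standby brake 2 degraded}; {#1 e-stop relay fails, #2 fieldbus link is down, #3 watchdog stuck, Auxiliary safety controller malfunctions, Backup motor lost, Backup resolver 2 lost, Emergency motor 2 is down, Forward servo drive 2 fails, Joint encoder 2 degraded, Limit switch 2 is out, Primary fieldbus link 2 malfunctions, Redundant brake degraded, Redundant joint encoder offline, Right safety controller 2 fails, Servo drive faulted, Standby brake 2 degraded}; {#1 e-stop relay fails, #2 fieldbus link is down, #3 watchdog stuck, Backup motor lost, Backup resolver 2 lost, Emergency motor 2 is down, Forward servo drive 2 fails, Joint encoder 2 degraded, Limit switch 2 is out, Primary fieldbus link 2 malfunctions, Redundant brake degraded, Redundant joint encoder offline, Right resolver is inoperative, Right safety controller 2 fails, Servo drive faulted, Standby brake 2 degraded}.

3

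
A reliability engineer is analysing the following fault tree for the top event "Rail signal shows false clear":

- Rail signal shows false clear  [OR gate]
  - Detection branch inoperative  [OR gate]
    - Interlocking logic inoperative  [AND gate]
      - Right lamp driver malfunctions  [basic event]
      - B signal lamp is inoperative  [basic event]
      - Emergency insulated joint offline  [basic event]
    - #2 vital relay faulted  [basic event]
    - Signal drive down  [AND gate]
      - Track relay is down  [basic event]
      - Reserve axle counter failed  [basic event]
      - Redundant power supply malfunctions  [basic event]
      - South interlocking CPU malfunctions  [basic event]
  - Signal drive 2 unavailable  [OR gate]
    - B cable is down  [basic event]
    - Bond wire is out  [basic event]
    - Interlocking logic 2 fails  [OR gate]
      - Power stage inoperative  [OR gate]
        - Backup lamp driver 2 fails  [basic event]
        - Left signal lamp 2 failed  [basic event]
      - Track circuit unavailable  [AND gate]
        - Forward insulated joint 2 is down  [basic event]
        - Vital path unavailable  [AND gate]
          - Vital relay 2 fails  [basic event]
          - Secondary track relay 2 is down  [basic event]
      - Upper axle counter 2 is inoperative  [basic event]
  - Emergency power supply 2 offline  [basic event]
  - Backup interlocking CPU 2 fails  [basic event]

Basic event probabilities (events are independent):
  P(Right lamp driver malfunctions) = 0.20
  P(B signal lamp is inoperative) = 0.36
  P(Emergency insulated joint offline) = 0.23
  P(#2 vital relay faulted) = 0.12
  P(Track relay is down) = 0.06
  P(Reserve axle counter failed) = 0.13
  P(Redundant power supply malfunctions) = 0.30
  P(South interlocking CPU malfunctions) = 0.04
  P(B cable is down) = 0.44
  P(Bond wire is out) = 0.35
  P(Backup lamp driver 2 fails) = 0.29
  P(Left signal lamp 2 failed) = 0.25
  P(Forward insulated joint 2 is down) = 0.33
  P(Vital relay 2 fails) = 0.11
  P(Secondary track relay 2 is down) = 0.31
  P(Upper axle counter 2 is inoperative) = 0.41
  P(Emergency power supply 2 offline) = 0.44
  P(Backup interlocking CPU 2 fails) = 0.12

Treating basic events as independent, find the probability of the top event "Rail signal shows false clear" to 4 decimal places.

P(Interlocking logic inoperative) [AND] = 0.20 × 0.36 × 0.23 = 0.016560
P(Signal drive down) [AND] = 0.06 × 0.13 × 0.30 × 0.04 = 0.000094
P(Detection branch inoperative) [OR] = 1 − (1−0.016560) × (1−0.12) × (1−0.000094) = 0.134654
P(Power stage inoperative) [OR] = 1 − (1−0.29) × (1−0.25) = 0.467500
P(Vital path unavailable) [AND] = 0.11 × 0.31 = 0.034100
P(Track circuit unavailable) [AND] = 0.33 × 0.034100 = 0.011253
P(Interlocking logic 2 fails) [OR] = 1 − (1−0.467500) × (1−0.011253) × (1−0.41) = 0.689360
P(Signal drive 2 unavailable) [OR] = 1 − (1−0.44) × (1−0.35) × (1−0.689360) = 0.886927
P(Rail signal shows false clear) [OR] = 1 − (1−0.134654) × (1−0.886927) × (1−0.44) × (1−0.12) = 0.951781
Rounded to 4 decimal places: P(Rail signal shows false clear) ≈ 0.9518.

0.9518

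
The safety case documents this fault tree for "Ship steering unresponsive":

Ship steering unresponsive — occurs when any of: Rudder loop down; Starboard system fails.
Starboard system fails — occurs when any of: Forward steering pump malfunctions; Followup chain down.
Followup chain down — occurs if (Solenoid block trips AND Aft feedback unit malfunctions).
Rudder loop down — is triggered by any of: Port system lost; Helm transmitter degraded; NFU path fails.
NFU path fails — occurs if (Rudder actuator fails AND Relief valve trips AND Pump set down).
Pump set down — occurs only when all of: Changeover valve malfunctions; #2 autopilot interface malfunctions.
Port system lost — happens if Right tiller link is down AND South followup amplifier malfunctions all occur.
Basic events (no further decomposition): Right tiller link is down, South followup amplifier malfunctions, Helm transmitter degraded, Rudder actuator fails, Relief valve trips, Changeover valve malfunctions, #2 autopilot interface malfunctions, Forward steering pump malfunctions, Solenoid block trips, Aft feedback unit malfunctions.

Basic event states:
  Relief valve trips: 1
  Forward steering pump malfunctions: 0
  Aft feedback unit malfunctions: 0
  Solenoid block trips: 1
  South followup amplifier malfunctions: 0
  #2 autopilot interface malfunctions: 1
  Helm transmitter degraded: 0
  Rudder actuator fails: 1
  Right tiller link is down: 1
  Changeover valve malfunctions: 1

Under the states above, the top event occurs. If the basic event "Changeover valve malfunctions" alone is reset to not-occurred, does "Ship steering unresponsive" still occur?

Counterfactual: set "Changeover valve malfunctions" to not occurred.
Port system lost [AND]: Right tiller link is down=occurs, South followup amplifier malfunctions=not → not all inputs occur → does not occur.
Pump set down [AND]: Changeover valve malfunctions=not, #2 autopilot interface malfunctions=occurs → not all inputs occur → does not occur.
NFU path fails [AND]: Rudder actuator fails=occurs, Relief valve trips=occurs, Pump set down=not → not all inputs occur → does not occur.
Rudder loop down [OR]: Port system lost=not, Helm transmitter degraded=not, NFU path fails=not → no input occurs → does not occur.
Followup chain down [AND]: Solenoid block trips=occurs, Aft feedback unit malfunctions=not → not all inputs occur → does not occur.
Starboard system fails [OR]: Forward steering pump malfunctions=not, Followup chain down=not → no input occurs → does not occur.
Ship steering unresponsive [OR]: Rudder loop down=not, Starboard system fails=not → no input occurs → does not occur.

No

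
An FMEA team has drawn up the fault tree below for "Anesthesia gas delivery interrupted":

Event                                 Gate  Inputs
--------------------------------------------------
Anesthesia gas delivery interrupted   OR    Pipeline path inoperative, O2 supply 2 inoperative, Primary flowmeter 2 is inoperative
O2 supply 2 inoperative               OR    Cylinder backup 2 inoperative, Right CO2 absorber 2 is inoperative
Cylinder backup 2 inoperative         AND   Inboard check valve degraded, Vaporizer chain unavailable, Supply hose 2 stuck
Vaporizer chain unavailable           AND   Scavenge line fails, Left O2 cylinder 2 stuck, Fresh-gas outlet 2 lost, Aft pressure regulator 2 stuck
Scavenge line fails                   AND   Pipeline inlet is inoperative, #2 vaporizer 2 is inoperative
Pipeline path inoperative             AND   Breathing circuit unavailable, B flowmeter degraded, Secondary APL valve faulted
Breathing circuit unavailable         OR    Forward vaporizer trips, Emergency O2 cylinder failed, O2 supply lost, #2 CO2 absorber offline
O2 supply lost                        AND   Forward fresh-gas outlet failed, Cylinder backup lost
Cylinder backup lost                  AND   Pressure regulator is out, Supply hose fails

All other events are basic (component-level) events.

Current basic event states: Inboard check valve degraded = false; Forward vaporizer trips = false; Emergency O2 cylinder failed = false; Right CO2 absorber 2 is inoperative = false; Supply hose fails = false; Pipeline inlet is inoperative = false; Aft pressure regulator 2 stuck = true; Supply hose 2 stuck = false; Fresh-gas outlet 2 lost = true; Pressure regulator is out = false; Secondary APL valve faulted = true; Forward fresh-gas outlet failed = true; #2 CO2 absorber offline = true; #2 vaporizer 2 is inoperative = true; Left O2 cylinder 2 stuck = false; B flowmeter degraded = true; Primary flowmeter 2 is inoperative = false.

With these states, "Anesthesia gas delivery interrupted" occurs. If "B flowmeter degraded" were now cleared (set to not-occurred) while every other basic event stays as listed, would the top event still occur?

Counterfactual: set "B flowmeter degraded" to not occurred.
Cylinder backup lost [AND]: Pressure regulator is out=not, Supply hose fails=not → not all inputs occur → does not occur.
O2 supply lost [AND]: Forward fresh-gas outlet failed=occurs, Cylinder backup lost=not → not all inputs occur → does not occur.
Breathing circuit unavailable [OR]: Forward vaporizer trips=not, Emergency O2 cylinder failed=not, O2 supply lost=not, #2 CO2 absorber offline=occurs → at least one input occurs → occurs.
Pipeline path inoperative [AND]: Breathing circuit unavailable=occurs, B flowmeter degraded=not, Secondary APL valve faulted=occurs → not all inputs occur → does not occur.
Scavenge line fails [AND]: Pipeline inlet is inoperative=not, #2 vaporizer 2 is inoperative=occurs → not all inputs occur → does not occur.
Vaporizer chain unavailable [AND]: Scavenge line fails=not, Left O2 cylinder 2 stuck=not, Fresh-gas outlet 2 lost=occurs, Aft pressure regulator 2 stuck=occurs → not all inputs occur → does not occur.
Cylinder backup 2 inoperative [AND]: Inboard check valve degraded=not, Vaporizer chain unavailable=not, Supply hose 2 stuck=not → not all inputs occur → does not occur.
O2 supply 2 inoperative [OR]: Cylinder backup 2 inoperative=not, Right CO2 absorber 2 is inoperative=not → no input occurs → does not occur.
Anesthesia gas delivery interrupted [OR]: Pipeline path inoperative=not, O2 supply 2 inoperative=not, Primary flowmeter 2 is inoperative=not → no input occurs → does not occur.

No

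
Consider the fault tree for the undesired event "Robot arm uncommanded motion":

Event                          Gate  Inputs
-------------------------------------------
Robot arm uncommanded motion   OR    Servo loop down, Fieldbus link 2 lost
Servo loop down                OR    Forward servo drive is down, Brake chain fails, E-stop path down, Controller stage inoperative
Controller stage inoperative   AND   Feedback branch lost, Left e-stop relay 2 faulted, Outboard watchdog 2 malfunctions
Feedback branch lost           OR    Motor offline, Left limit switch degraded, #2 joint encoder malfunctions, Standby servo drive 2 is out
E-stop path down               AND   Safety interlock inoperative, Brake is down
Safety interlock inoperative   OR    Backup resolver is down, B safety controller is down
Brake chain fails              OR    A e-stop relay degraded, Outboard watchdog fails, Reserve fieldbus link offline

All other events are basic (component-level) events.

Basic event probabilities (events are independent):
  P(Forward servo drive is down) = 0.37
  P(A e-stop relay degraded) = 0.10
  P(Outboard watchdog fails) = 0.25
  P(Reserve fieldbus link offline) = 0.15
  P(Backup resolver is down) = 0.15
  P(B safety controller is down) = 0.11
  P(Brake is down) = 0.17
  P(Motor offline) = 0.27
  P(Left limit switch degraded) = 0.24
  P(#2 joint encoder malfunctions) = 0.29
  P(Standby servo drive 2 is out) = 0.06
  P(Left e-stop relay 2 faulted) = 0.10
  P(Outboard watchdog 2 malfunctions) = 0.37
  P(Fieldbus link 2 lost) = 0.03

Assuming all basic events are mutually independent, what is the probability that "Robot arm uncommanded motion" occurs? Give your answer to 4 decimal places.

0.6717

P(Brake chain fails) [OR] = 1 − (1−0.10) × (1−0.25) × (1−0.15) = 0.426250
P(Safety interlock inoperative) [OR] = 1 − (1−0.15) × (1−0.11) = 0.243500
P(E-stop path down) [AND] = 0.243500 × 0.17 = 0.041395
P(Feedback branch lost) [OR] = 1 − (1−0.27) × (1−0.24) × (1−0.29) × (1−0.06) = 0.629726
P(Controller stage inoperative) [AND] = 0.629726 × 0.10 × 0.37 = 0.023300
P(Servo loop down) [OR] = 1 − (1−0.37) × (1−0.426250) × (1−0.041395) × (1−0.023300) = 0.661574
P(Robot arm uncommanded motion) [OR] = 1 − (1−0.661574) × (1−0.03) = 0.671727
Rounded to 4 decimal places: P(Robot arm uncommanded motion) ≈ 0.6717.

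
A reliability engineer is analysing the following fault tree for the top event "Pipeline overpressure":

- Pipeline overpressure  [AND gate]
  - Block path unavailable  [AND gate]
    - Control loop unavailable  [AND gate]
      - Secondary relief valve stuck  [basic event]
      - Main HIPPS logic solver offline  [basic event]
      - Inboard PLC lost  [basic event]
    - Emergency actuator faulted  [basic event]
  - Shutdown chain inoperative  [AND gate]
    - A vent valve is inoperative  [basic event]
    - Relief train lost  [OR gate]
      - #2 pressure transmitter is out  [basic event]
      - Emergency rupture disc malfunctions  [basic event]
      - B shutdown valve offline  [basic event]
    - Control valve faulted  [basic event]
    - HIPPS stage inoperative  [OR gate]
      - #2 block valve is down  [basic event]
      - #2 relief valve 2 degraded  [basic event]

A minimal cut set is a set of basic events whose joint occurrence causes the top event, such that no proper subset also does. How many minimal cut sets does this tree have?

Control loop unavailable [AND]: one cut set from each child combined → 1 × 1 × 1 = 1 cut set(s).
Block path unavailable [AND]: one cut set from each child combined → 1 × 1 = 1 cut set(s).
Relief train lost [OR]: union of children's cut sets → 3 cut set(s).
HIPPS stage inoperative [OR]: union of children's cut sets → 2 cut set(s).
Shutdown chain inoperative [AND]: one cut set from each child combined → 1 × 3 × 1 × 2 = 6 cut set(s).
Pipeline overpressure [AND]: one cut set from each child combined → 1 × 6 = 6 cut set(s).
Minimal cut sets: {#2 block valve is down, #2 pressure transmitter is out, A vent valve is inoperative, Control valve faulted, Emergency actuator faulted, Inboard PLC lost, Main HIPPS logic solver offline, Secondary relief valve stuck}; {#2 pressure transmitter is out, #2 relief valve 2 degraded, A vent valve is inoperative, Control valve faulted, Emergency actuator faulted, Inboard PLC lost, Main HIPPS logic solver offline, Secondary relief valve stuck}; {#2 block valve is down, A vent valve is inoperative, Control valve faulted, Emergency actuator faulted, Emergency rupture disc malfunctions, Inboard PLC lost, Main HIPPS logic solver offline, Secondary relief valve stuck}; {#2 relief valve 2 degraded, A vent valve is inoperative, Control valve faulted, Emergency actuator faulted, Emergency rupture disc malfunctions, Inboard PLC lost, Main HIPPS logic solver offline, Secondary relief valve stuck}; {#2 block valve is down, A vent valve is inoperative, B shutdown valve offline, Control valve faulted, Emergency actuator faulted, Inboard PLC lost, Main HIPPS logic solver offline, Secondary relief valve stuck}; {#2 relief valve 2 degraded, A vent valve is inoperative, B shutdown valve offline, Control valve faulted, Emergency actuator faulted, Inboard PLC lost, Main HIPPS logic solver offline, Secondary relief valve stuck}.

6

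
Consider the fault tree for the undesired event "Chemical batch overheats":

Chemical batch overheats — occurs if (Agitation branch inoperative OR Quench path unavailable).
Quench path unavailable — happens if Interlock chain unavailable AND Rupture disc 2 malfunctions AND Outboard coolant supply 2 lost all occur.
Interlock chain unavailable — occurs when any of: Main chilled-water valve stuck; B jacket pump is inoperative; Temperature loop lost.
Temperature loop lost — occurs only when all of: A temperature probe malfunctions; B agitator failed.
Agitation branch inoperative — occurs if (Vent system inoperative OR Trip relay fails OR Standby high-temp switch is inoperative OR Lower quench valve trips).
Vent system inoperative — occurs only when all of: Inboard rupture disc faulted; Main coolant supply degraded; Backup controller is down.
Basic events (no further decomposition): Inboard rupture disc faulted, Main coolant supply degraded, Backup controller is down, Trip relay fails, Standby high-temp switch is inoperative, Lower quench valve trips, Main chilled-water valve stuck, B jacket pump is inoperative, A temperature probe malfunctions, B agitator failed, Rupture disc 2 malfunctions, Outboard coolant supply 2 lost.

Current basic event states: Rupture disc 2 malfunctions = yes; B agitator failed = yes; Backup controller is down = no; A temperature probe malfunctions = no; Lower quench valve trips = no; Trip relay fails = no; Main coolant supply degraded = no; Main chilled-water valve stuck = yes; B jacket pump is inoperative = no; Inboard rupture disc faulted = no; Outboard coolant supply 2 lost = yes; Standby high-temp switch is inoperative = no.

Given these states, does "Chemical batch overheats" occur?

Yes

Vent system inoperative [AND]: Inboard rupture disc faulted=not, Main coolant supply degraded=not, Backup controller is down=not → not all inputs occur → does not occur.
Agitation branch inoperative [OR]: Vent system inoperative=not, Trip relay fails=not, Standby high-temp switch is inoperative=not, Lower quench valve trips=not → no input occurs → does not occur.
Temperature loop lost [AND]: A temperature probe malfunctions=not, B agitator failed=occurs → not all inputs occur → does not occur.
Interlock chain unavailable [OR]: Main chilled-water valve stuck=occurs, B jacket pump is inoperative=not, Temperature loop lost=not → at least one input occurs → occurs.
Quench path unavailable [AND]: Interlock chain unavailable=occurs, Rupture disc 2 malfunctions=occurs, Outboard coolant supply 2 lost=occurs → all inputs occur → occurs.
Chemical batch overheats [OR]: Agitation branch inoperative=not, Quench path unavailable=occurs → at least one input occurs → occurs.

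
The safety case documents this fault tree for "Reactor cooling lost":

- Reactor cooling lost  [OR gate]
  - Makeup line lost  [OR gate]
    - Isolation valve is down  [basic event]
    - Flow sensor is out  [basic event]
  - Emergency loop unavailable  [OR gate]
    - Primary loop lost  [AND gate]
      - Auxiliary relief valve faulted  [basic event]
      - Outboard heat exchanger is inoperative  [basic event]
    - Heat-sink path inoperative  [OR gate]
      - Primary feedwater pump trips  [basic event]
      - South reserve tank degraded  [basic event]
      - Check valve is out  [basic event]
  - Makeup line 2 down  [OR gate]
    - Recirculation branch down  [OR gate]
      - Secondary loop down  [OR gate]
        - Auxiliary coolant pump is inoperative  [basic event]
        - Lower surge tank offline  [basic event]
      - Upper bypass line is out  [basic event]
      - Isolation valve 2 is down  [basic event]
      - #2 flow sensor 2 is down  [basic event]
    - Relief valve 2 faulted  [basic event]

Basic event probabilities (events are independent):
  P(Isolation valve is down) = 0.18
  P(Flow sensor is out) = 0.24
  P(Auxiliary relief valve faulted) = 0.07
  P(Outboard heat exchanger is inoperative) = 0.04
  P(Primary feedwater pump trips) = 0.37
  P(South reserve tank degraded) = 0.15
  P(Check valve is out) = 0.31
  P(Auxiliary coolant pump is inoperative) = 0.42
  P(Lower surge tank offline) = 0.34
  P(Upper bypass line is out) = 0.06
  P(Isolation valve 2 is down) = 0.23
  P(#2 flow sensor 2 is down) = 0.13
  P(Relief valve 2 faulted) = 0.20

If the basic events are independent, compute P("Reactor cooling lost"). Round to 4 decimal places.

0.9557

P(Makeup line lost) [OR] = 1 − (1−0.18) × (1−0.24) = 0.376800
P(Primary loop lost) [AND] = 0.07 × 0.04 = 0.002800
P(Heat-sink path inoperative) [OR] = 1 − (1−0.37) × (1−0.15) × (1−0.31) = 0.630505
P(Emergency loop unavailable) [OR] = 1 − (1−0.002800) × (1−0.630505) = 0.631540
P(Secondary loop down) [OR] = 1 − (1−0.42) × (1−0.34) = 0.617200
P(Recirculation branch down) [OR] = 1 − (1−0.617200) × (1−0.06) × (1−0.23) × (1−0.13) = 0.758949
P(Makeup line 2 down) [OR] = 1 − (1−0.758949) × (1−0.20) = 0.807159
P(Reactor cooling lost) [OR] = 1 − (1−0.376800) × (1−0.631540) × (1−0.807159) = 0.955719
Rounded to 4 decimal places: P(Reactor cooling lost) ≈ 0.9557.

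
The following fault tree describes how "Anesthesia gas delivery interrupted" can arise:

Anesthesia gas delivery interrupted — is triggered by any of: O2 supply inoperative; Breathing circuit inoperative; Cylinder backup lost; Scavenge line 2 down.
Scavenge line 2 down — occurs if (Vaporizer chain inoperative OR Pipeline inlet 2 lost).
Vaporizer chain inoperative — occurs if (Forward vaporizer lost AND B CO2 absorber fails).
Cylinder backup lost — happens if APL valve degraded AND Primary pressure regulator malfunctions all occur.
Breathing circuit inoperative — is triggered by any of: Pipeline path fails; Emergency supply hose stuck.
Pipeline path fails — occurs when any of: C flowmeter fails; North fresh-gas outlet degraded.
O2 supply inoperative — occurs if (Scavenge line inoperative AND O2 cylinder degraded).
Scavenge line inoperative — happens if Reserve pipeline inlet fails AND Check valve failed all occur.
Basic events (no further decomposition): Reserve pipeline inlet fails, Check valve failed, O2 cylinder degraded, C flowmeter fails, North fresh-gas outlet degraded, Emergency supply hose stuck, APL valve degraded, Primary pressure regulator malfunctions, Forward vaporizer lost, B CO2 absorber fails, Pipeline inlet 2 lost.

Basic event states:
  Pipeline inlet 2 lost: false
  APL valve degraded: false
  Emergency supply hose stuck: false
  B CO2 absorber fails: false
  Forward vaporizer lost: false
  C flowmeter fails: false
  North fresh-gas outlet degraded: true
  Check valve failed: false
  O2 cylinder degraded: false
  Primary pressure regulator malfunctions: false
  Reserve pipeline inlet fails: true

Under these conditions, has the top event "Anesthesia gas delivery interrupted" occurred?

Yes

Scavenge line inoperative [AND]: Reserve pipeline inlet fails=occurs, Check valve failed=not → not all inputs occur → does not occur.
O2 supply inoperative [AND]: Scavenge line inoperative=not, O2 cylinder degraded=not → not all inputs occur → does not occur.
Pipeline path fails [OR]: C flowmeter fails=not, North fresh-gas outlet degraded=occurs → at least one input occurs → occurs.
Breathing circuit inoperative [OR]: Pipeline path fails=occurs, Emergency supply hose stuck=not → at least one input occurs → occurs.
Cylinder backup lost [AND]: APL valve degraded=not, Primary pressure regulator malfunctions=not → not all inputs occur → does not occur.
Vaporizer chain inoperative [AND]: Forward vaporizer lost=not, B CO2 absorber fails=not → not all inputs occur → does not occur.
Scavenge line 2 down [OR]: Vaporizer chain inoperative=not, Pipeline inlet 2 lost=not → no input occurs → does not occur.
Anesthesia gas delivery interrupted [OR]: O2 supply inoperative=not, Breathing circuit inoperative=occurs, Cylinder backup lost=not, Scavenge line 2 down=not → at least one input occurs → occurs.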